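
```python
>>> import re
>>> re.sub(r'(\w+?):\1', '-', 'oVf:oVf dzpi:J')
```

'- dzpi:J'

After group 1 captures some text, `\1` only succeeds where that same text appears again.
`sub` substitutes '-' at each match site.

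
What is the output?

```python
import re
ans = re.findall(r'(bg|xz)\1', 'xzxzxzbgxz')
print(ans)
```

['xz']

`\1` is not a pattern — it's the concrete string captured by group 1, re-applied verbatim.
`findall` collects group 1 from the one match (1 total).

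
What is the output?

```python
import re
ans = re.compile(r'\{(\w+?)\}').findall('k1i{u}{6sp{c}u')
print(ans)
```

One capturing group, so `findall` returns just the captured substring from each match — 2 in all.

['u', 'c']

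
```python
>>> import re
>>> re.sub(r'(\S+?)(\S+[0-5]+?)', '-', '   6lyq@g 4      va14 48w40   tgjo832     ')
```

'   6lyq@g 4      - -   -     '

The pattern matches one or more of a non-whitespace character (lazy) (captured); then one or more of a non-whitespace character, then one or more of a character in [0-5] (lazy) (captured).
Matches: at [17:21] → 'va14'; at [22:27] → '48w40'; at [30:37] → 'tgjo832'.
Every occurrence is swapped for '-'.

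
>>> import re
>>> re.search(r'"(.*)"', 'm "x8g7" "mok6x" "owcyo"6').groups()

('x8g7" "mok6x" "owcyo',)

Unlike `match`, `search` isn't anchored — it looks for the pattern anywhere in the string.
The match spans [2:24] → '"x8g7" "mok6x" "owcyo"'.
Captured: group 1 = 'x8g7" "mok6x" "owcyo'.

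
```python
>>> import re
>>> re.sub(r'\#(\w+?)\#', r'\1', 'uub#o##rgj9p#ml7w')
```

'uuborgj9pml7w'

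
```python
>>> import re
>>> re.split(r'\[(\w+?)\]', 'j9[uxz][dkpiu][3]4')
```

['j9', 'uxz', '', 'dkpiu', '', '3', '4']

Matches to split on: at [2:7] → '[uxz]'; at [7:14] → '[dkpiu]'; at [14:17] → '[3]'.
The group in the pattern means `split` returns the separators' captures alongside the pieces.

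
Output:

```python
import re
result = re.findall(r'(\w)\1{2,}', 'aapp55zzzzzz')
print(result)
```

['z']

The backreference `\1` re-matches whatever the first group consumed, character for character.
Scanning left to right: at [6:12] match 'zzzzzz', group 1 = 'z'.
Because there's exactly one group, `findall` drops the full match and keeps group 1 from the one hit.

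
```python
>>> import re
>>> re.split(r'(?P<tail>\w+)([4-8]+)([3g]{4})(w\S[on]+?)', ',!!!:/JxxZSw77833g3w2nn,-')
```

Lazy quantifiers expand one character at a time until the remainder of the pattern can match.
With a capturing group present, the delimiter's captured portion is kept in the result list.

[',!!!:/', 'JxxZSw77', '8', '33g3', 'w2n', 'n,-']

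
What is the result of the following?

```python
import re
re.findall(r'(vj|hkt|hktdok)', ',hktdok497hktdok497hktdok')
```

['hkt', 'hkt', 'hkt']

Alternation isn't longest-match — the leftmost alternative that fits at this position is chosen.
Scanning left to right: at [1:4] match 'hkt', group 1 = 'hkt'; at [10:13] match 'hkt', group 1 = 'hkt'; at [19:22] match 'hkt', group 1 = 'hkt'.
One capturing group, so `findall` returns just the captured substring from each match — 3 in all.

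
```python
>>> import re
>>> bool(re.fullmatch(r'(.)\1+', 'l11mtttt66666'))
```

False

`\1` is not a pattern — it's the concrete string captured by group 1, re-applied verbatim.
`fullmatch` succeeds only if the pattern covers the string from start to end.
Here there's no way to consume every character, so the call returns None, and `bool(None)` is False.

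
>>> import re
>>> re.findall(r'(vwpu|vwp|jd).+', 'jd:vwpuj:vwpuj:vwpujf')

['jd']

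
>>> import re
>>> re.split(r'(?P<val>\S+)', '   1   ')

This matches one or more of a non-whitespace character (captured as 'val').
Because the pattern has a capturing group, `split` also inserts each captured text between the pieces.

['   ', '1', '   ']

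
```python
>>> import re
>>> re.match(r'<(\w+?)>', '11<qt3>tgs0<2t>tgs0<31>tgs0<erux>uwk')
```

`match` is anchored at position 0; if the pattern doesn't fit there, it returns None.
Here position 0 doesn't satisfy it, so the call returns None.

None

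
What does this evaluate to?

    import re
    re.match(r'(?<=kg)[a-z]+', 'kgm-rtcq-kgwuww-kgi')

None

Lookahead/lookbehind check context without consuming it, so the matched span excludes the asserted characters.
`re.match` only tries the pattern at the start of the string.
Here the string doesn't start with a match, so the call returns None.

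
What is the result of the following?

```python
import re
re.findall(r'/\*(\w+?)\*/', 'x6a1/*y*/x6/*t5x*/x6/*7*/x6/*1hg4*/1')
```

With a single group, `findall` returns only what that group captured — 4 items.

['y', 't5x', '7', '1hg4']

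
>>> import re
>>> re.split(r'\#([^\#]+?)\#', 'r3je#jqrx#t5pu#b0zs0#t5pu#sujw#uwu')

['r3je', 'jqrx', 't5pu', 'b0zs0', 't5pu', 'sujw', 'uwu']

Matches to split on: at [4:10] → '#jqrx#'; at [14:21] → '#b0zs0#'; at [25:31] → '#sujw#'.
The group in the pattern means `split` returns the separators' captures alongside the pieces.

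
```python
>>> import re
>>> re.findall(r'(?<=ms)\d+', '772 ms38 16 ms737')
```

['38', '737']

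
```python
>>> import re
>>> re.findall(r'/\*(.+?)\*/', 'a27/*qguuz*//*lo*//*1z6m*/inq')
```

Because the quantifier is non-greedy, it stops expanding at the earliest point where the rest of the pattern can succeed.
Scanning left to right: at [3:12] match '/*qguuz*/', group 1 = 'qguuz'; at [12:18] match '/*lo*/', group 1 = 'lo'; at [18:26] match '/*1z6m*/', group 1 = '1z6m'.
With a single group, `findall` returns only what that group captured — 3 items.

['qguuz', 'lo', '1z6m']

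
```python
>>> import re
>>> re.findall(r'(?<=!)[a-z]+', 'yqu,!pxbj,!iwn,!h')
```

['pxbj', 'iwn', 'h']

Because the assertion is zero-width, the text it checks is not consumed and won't appear in the result.
With no groups in the pattern, `findall` gives back each whole match — 3 here.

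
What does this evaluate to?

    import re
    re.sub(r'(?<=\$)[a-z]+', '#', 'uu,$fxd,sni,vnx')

'uu,$#,sni,vnx'

Lookahead/lookbehind check context without consuming it, so the matched span excludes the asserted characters.
Matches: at [4:7] → 'fxd'.
Each match is replaced by '#'.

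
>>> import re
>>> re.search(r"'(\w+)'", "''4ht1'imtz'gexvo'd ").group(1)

Unlike `match`, `search` isn't anchored — it looks for the pattern anywhere in the string.
The match spans [1:7] → "'4ht1'".
Captured: group 1 = '4ht1'.

'4ht1'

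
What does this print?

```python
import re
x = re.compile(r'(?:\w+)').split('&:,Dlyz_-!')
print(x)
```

The pattern matches one or more of a word character (non-capturing group).
Matches to split on: at [3:8] → 'Dlyz_'.
The string is cut at each match, leaving 2 pieces.

['&:,', '-!']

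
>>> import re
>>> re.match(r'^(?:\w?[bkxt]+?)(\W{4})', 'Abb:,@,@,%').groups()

(':,@,',)

The match spans [0:7] → 'Abb:,@,'.
Captured: group 1 = ':,@,'.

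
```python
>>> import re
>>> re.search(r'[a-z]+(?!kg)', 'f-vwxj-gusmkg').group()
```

'f'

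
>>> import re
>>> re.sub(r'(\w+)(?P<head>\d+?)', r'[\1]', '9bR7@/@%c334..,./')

The replacement refers to a captured group, so each match is rewritten using its own captured text.

'[9bR]@/@%[c33]..,./'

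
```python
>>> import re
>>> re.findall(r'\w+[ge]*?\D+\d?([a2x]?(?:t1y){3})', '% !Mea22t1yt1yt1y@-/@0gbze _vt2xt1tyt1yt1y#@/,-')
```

['2t1yt1yt1y']

The pattern matches one or more of a word character, then zero or more of one of [ge] (lazy), then one or more of a non-digit; then optionally a digit; then optionally one of [a2x], then the literal 't1y' repeated 3 times (captured).
One capturing group, so `findall` returns just the captured substring from the one match — 1 in all.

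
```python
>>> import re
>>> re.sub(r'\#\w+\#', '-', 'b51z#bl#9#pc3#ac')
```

Every occurrence is swapped for '-'.

'b51z-9-ac'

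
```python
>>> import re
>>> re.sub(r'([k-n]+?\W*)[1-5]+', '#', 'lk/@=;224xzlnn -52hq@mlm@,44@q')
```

Pattern: one or more of a character in [k-n] (lazy), then zero or more of a non-word character (captured); then one or more of a character in [1-5].
Matches: at [0:9] → 'lk/@=;224'; at [11:18] → 'lnn -52'; at [21:28] → 'mlm@,44'.
Each match is replaced by '#'.

'#xz#hq@#@q'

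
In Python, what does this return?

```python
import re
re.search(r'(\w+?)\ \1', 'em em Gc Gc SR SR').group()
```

'em em'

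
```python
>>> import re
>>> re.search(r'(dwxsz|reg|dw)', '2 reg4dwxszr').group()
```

'reg'

The match spans [2:5] → 'reg'.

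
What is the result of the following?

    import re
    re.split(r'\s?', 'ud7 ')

['', 'u', 'd', '7', '', '']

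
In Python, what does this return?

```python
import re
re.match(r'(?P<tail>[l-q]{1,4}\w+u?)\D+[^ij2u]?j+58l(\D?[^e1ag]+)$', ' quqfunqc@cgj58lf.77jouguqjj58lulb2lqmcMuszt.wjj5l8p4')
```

None

`re.match` only tries the pattern at the start of the string.
Here the string doesn't start with a match, so the call returns None.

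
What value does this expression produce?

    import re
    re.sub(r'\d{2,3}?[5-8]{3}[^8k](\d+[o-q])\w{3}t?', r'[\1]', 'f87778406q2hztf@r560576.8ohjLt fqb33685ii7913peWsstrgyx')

'f[06q]f@r[8o] fqb33685ii7913peWsstrgyx'

The pattern matches 2 to 3 of a digit (lazy), then exactly 3 of a character in [5-8], then any character except [8k]; then one or more of a digit, then a character in [o-q] (captured); then exactly 3 of a word character, then optionally the literal 't'.
Matches: at [1:14] → '87778406q2hzt'; at [17:30] → '560576.8ohjLt'.
Each match is replaced using the text its own group 1 captured.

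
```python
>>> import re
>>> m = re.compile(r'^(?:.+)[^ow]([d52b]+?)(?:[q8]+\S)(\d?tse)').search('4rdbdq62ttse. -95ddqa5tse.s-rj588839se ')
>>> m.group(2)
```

'5tse'

The pattern matches anchored at the start of the string; then one or more of any character (non-capturing group); then any character except [ow]; then one or more of one of [d52b] (lazy) (captured); then one or more of one of [q8], then a non-whitespace character (non-capturing group); then optionally a digit, then the literal 'tse' (captured).
`re.search` tries every starting position until one works.
The match spans [0:25] → '4rdbdq62ttse. -95ddqa5tse'.
Captured: group 1 = 'd', group 2 = '5tse'.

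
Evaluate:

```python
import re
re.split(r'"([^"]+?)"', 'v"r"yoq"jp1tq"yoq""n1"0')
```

['v', 'r', 'yoq', 'jp1tq', 'yoq"', 'n1', '0']

Matches to split on: at [1:4] → '"r"'; at [7:14] → '"jp1tq"'; at [18:22] → '"n1"'.
With a capturing group present, the delimiter's captured portion is kept in the result list.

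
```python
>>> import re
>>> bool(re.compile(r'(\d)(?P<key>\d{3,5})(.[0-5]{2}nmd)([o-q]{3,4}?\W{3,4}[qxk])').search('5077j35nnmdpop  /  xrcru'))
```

Pattern: a digit (captured); then 3 to 5 of a digit (captured as 'key'); then any character, then exactly 2 of a character in [0-5], then the literal 'nmd' (captured); then 3 to 4 of a character in [o-q] (lazy), then 3 to 4 of a non-word character, then one of [qxk] (captured).
`re.search` tries every starting position until one works.
Here nothing in the string fits, so the call returns None, and `bool(None)` is False.

False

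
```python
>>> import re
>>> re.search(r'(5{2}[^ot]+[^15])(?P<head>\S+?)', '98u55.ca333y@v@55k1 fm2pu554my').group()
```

'55.ca333y@v@55k1 fm2pu554my'

The match spans [3:30] → '55.ca333y@v@55k1 fm2pu554my'.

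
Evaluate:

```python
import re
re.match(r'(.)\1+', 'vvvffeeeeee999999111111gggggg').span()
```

(0, 3)

The backreference `\1` re-matches whatever the first group consumed, character for character.
`re.match` won't scan ahead — the pattern has to work from the very first character.
The match spans [0:3] → 'vvv'.
Captured: group 1 = 'v'.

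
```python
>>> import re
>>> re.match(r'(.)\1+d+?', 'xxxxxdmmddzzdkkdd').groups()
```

`\1` is not a pattern — it's the concrete string captured by group 1, re-applied verbatim.
`re.match` only tries the pattern at the start of the string.
The match spans [0:6] → 'xxxxxd'.
Captured: group 1 = 'x'.

('x',)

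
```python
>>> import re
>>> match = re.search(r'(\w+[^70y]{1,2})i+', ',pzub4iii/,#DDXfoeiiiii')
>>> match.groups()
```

The pattern matches one or more of a word character, then 1 to 2 of any character except [70y] (captured); then one or more of a literal 'i'.
`re.search` scans for the first position where the pattern succeeds.
The match spans [1:9] → 'pzub4iii'.
Captured: group 1 = 'pzub4ii'.

('pzub4ii',)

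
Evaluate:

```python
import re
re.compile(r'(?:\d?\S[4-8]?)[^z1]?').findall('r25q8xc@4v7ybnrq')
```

This matches optionally a digit, then a non-whitespace character, then optionally a character in [4-8] (non-capturing group); then optionally any character except [z1].
Scanning left to right: at [0:2] → 'r2'; at [2:6] → '5q8x'; at [6:8] → 'c@'; at [8:12] → '4v7y'; at [12:14] → 'bn'; ….
No capturing groups, so `findall` returns the 6 full match strings.

['r2', '5q8x', 'c@', '4v7y', 'bn', 'rq']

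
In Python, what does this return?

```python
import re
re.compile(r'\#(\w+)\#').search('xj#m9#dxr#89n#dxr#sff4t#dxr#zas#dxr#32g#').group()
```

'#m9#'

`search` walks the string left to right and returns the first match it finds.
The match spans [2:6] → '#m9#'.
Captured: group 1 = 'm9'.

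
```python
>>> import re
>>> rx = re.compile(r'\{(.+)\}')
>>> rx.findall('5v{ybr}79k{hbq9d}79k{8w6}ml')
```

With a single group, `findall` returns only what that group captured — 1 item.

['ybr}79k{hbq9d}79k{8w6']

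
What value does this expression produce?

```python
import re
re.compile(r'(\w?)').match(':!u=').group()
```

This matches optionally a word character (captured).
`re.match` only tries the pattern at the start of the string.
The match spans [0:0] → ''.
Captured: group 1 = ''.

''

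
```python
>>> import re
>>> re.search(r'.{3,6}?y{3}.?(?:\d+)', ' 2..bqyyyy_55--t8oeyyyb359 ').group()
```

'2..bqyyyy_55'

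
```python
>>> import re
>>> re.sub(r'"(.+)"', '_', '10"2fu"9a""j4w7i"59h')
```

'10_59h'

`sub` substitutes '_' at each match site.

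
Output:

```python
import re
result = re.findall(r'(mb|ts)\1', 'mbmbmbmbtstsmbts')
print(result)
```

The backreference `\1` re-matches whatever the first group consumed, character for character.
Walking the string: at [0:4] match 'mbmb', group 1 = 'mb'; at [4:8] match 'mbmb', group 1 = 'mb'; at [8:12] match 'tsts', group 1 = 'ts'.
One capturing group, so `findall` returns just the captured substring from each match — 3 in all.

['mb', 'mb', 'ts']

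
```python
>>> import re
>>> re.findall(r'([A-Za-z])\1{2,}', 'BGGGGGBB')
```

After group 1 captures some text, `\1` only succeeds where that same text appears again.
Scanning left to right: at [1:6] match 'GGGGG', group 1 = 'G'.
With a single group, `findall` returns only what that group captured — 1 item.

['G']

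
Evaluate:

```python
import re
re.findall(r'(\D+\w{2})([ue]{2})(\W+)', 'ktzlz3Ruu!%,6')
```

Pattern: one or more of a non-digit, then exactly 2 of a word character (captured); then exactly 2 of one of [ue] (captured); then one or more of a non-word character (captured).
Scanning left to right: at [0:12] match 'ktzlz3Ruu!%,', groups = ('ktzlz3R', 'uu', '!%,').
With 3 capturing groups, `findall` returns a 3-tuple per match.

[('ktzlz3R', 'uu', '!%,')]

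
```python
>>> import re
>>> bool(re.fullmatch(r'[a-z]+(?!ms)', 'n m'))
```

False

The negative lookahead/lookbehind blocks any match where the forbidden context is present.
For `fullmatch`, every character of the input must be accounted for by the pattern.
Here there's no way to consume every character, so the call returns None, and `bool(None)` is False.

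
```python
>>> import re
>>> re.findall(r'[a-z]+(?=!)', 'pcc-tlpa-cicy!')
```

['cicy']

Because the assertion is zero-width, the text it checks is not consumed and won't appear in the result.
Scanning left to right: at [9:13] → 'cicy'.
No capturing groups, so `findall` returns the 1 full match string.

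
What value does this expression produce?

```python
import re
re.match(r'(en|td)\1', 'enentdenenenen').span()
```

`\1` is not a pattern — it's the concrete string captured by group 1, re-applied verbatim.
`match` is anchored at position 0; if the pattern doesn't fit there, it returns None.
The match spans [0:4] → 'enen'.
Captured: group 1 = 'en'.

(0, 4)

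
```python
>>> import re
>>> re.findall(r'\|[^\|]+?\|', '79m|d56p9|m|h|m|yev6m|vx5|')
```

`findall` yields the raw match text (3 of them) because the pattern has no groups.

['|d56p9|', '|h|', '|yev6m|']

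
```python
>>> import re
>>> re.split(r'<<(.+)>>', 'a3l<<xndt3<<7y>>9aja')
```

['a3l', 'xndt3<<7y', '9aja']

Matches to split on: at [3:16] → '<<xndt3<<7y>>'.
With a capturing group present, the delimiter's captured portion is kept in the result list.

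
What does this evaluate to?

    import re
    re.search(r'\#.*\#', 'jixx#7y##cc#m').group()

The match spans [4:12] → '#7y##cc#'.

'#7y##cc#'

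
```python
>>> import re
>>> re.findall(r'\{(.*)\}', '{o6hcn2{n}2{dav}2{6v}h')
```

With a single group, `findall` returns only what that group captured — 1 item.

['o6hcn2{n}2{dav}2{6v']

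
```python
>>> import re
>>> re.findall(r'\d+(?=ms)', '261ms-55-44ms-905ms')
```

Lookahead/lookbehind check context without consuming it, so the matched span excludes the asserted characters.
Matches: at [0:3] → '261'; at [9:11] → '44'; at [14:17] → '905'.
With no groups in the pattern, `findall` gives back each whole match — 3 here.

['261', '44', '905']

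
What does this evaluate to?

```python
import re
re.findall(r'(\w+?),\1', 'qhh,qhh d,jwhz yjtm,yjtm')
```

A backreference is literal: `\1` must see the identical characters the first group matched.
Matches: at [0:7] match 'qhh,qhh', group 1 = 'qhh'; at [15:24] match 'yjtm,yjtm', group 1 = 'yjtm'.
Because there's exactly one group, `findall` drops the full match and keeps group 1 from each hit.

['qhh', 'yjtm']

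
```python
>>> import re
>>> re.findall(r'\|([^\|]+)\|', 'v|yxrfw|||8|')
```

['yxrfw', '8']

Scanning left to right: at [1:8] match '|yxrfw|', group 1 = 'yxrfw'; at [9:12] match '|8|', group 1 = '8'.
With a single group, `findall` returns only what that group captured — 2 items.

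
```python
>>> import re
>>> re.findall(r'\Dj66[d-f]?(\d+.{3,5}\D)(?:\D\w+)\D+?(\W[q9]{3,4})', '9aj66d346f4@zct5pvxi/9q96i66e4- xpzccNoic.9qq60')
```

Pattern: a non-digit; then the literal 'j66', then optionally a character in [d-f]; then one or more of a digit, then 3 to 5 of any character, then a non-digit (captured); then a non-digit, then one or more of a word character (non-capturing group); then one or more of a non-digit (lazy); then a non-word character, then 3 to 4 of one of [q9] (captured).
Matches: at [1:24] match 'aj66d346f4@zct5pvxi/9q9', groups = ('346f4@zc', '/9q9').
2 groups means the one result is a tuple of 2 captured strings — 1 here.

[('346f4@zc', '/9q9')]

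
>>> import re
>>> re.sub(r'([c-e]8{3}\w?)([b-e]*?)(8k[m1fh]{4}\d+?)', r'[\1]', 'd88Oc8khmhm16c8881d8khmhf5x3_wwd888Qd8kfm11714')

'd88Oc8khmhm16[c8881]x3_ww[d888Q]14'

Because the quantifier is non-greedy, it stops expanding at the earliest point where the rest of the pattern can succeed.
`\1` in the replacement pulls in group 1's text for each match.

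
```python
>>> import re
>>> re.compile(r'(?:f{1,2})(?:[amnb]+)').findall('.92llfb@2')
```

['fb']

This matches 1 to 2 of a literal 'f' (non-capturing group); then one or more of one of [amnb] (non-capturing group).
Walking the string: at [5:7] → 'fb'.
`findall` yields the raw match text (1 of them) because the pattern has no groups.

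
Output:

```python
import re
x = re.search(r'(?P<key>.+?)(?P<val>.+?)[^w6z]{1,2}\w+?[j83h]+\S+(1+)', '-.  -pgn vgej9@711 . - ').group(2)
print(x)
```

.  -pg

The pattern matches one or more of any character (lazy) (captured as 'key'); then one or more of any character (lazy) (captured as 'val'); then 1 to 2 of any character except [w6z], then one or more of a word character (lazy), then one or more of one of [j83h]; then one or more of a non-whitespace character; then one or more of a literal '1' (captured).
Lazy quantifiers expand one character at a time until the remainder of the pattern can match.
`re.search` scans for the first position where the pattern succeeds.
The match spans [0:18] → '-.  -pgn vgej9@711'.
Captured: group 1 = '-', group 2 = '.  -pg', group 3 = '1'.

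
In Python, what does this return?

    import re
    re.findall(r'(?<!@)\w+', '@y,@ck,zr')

['k', 'zr']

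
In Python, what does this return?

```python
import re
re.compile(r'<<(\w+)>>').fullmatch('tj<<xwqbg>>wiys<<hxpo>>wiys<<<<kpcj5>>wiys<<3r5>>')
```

None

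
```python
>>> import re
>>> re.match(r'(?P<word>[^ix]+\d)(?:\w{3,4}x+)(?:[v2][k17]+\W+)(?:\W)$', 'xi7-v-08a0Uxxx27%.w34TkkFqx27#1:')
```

None

The pattern matches one or more of any character except [ix], then a digit (captured as 'word'); then 3 to 4 of a word character, then one or more of a literal 'x' (non-capturing group); then one of [v2], then one or more of one of [k17], then one or more of a non-word character (non-capturing group); then a non-word character (non-capturing group); then anchored at the end.
`match` is anchored at position 0; if the pattern doesn't fit there, it returns None.
Here position 0 doesn't satisfy it, so the call returns None.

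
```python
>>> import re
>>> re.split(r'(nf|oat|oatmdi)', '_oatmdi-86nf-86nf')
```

['_', 'oat', 'mdi-86', 'nf', '-86', 'nf', '']

The regex engine tests alternatives in the order written; an earlier branch that matches wins even if a later one would match more.
With a capturing group present, the delimiter's captured portion is kept in the result list.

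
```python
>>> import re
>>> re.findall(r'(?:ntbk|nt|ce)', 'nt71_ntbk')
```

Branches in `(...|...)` are attempted left-to-right; the first branch that allows the whole pattern to succeed is taken.
`findall` yields the raw match text (2 of them) because the pattern has no groups.

['nt', 'ntbk']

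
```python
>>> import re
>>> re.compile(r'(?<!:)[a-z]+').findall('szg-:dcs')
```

['szg', 'cs']

The negative lookahead/lookbehind blocks any match where the forbidden context is present.
Walking the string: at [0:3] → 'szg'; at [6:8] → 'cs'.
With no groups in the pattern, `findall` gives back each whole match — 2 here.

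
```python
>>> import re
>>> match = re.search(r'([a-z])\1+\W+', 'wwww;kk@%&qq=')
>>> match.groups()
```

The backreference `\1` re-matches whatever the first group consumed, character for character.
Unlike `match`, `search` isn't anchored — it looks for the pattern anywhere in the string.
The match spans [0:5] → 'wwww;'.
Captured: group 1 = 'w'.

('w',)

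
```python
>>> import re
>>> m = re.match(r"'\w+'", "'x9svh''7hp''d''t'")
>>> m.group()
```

`re.match` won't scan ahead — the pattern has to work from the very first character.
The match spans [0:7] → "'x9svh'".

"'x9svh'"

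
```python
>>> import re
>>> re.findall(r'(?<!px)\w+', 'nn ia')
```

['nn', 'ia']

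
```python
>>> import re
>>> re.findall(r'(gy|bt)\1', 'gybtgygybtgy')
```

['gy']

`\1` has to match the exact text group 1 already captured.
Walking the string: at [4:8] match 'gygy', group 1 = 'gy'.
With a single group, `findall` returns only what that group captured — 1 item.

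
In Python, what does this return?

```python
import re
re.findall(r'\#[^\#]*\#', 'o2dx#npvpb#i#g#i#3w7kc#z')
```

Since nothing is captured, `findall` lists the 3 matched substrings directly.

['#npvpb#', '#g#', '#3w7kc#']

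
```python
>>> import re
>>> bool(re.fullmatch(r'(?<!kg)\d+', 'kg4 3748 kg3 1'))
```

The negative lookaround is zero-width — it rules out positions where the adjacent text would match, without consuming anything.
`re.fullmatch` is like wrapping the pattern in `^…$` (in single-line mode).
Here there's no way to consume every character, so the call returns None, and `bool(None)` is False.

False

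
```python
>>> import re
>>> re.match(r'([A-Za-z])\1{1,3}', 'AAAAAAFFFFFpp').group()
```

`\1` is not a pattern — it's the concrete string captured by group 1, re-applied verbatim.
With `match`, the pattern is implicitly anchored at the beginning.
The match spans [0:4] → 'AAAA'.
Captured: group 1 = 'A'.

'AAAA'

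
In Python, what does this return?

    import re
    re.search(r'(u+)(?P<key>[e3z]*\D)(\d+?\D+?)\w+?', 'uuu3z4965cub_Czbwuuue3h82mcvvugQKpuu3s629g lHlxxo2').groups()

The match spans [0:11] → 'uuu3z4965cu'.
Captured: group 1 = 'uuu', group 2 = '3z', group 3 = '4965c'.

('uuu', '3z', '4965c')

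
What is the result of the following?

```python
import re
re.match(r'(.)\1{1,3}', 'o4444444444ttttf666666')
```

None

`re.match` only tries the pattern at the start of the string.
Here the pattern fails at index 0, so the call returns None.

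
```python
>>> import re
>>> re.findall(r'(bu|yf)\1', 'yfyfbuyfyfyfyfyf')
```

`\1` has to match the exact text group 1 already captured.
With a single group, `findall` returns only what that group captured — 3 items.

['yf', 'yf', 'yf']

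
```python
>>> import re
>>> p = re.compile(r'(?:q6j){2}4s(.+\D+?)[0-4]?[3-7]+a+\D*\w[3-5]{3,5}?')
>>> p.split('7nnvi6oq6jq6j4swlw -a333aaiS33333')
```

['7nnvi6o', 'wlw -a', '3']

Pattern: the literal 'q6j' repeated 2 times, then the literal '4s'; then one or more of any character, then one or more of a non-digit (lazy) (captured); then optionally a character in [0-4], then one or more of a character in [3-7], then one or more of the literal 'a'; then zero or more of a non-digit, then a word character; then 3 to 5 of a character in [3-5] (lazy).
Matches to split on: at [7:32] → 'q6jq6j4swlw -a333aaiS3333'.
With a capturing group present, the delimiter's captured portion is kept in the result list.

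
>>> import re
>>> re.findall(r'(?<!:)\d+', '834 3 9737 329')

Because the assertion is negative and zero-width, positions next to the forbidden text are skipped.
Matches: at [0:3] → '834'; at [4:5] → '3'; at [6:10] → '9737'; at [11:14] → '329'.
`findall` yields the raw match text (4 of them) because the pattern has no groups.

['834', '3', '9737', '329']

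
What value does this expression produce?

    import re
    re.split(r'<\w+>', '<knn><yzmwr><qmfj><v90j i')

['', '', '', '<v90j i']

Splitting on the pattern gives 4 pieces.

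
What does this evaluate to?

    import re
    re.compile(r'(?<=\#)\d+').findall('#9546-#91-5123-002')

['9546', '91']

Because the assertion is zero-width, the text it checks is not consumed and won't appear in the result.
Walking the string: at [1:5] → '9546'; at [7:9] → '91'.
With no groups in the pattern, `findall` gives back each whole match — 2 here.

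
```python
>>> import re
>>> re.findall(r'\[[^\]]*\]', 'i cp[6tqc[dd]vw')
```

['[6tqc[dd]']

No capturing groups, so `findall` returns the 1 full match string.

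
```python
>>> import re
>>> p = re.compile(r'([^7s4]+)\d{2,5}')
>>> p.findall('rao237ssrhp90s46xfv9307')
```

['rao2', 'rhp', '6xfv93']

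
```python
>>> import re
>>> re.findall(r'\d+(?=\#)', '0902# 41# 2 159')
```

The positive lookaround only admits positions where the adjacent text matches; those characters stay outside the span.
Scanning left to right: at [0:4] → '0902'; at [6:8] → '41'.
No capturing groups, so `findall` returns the 2 full match strings.

['0902', '41']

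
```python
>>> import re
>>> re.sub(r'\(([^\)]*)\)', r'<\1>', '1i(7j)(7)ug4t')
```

'1i<7j><7>ug4t'

Matches: at [2:6] → '(7j)'; at [6:9] → '(7)'.
The replacement refers to a captured group, so each match is rewritten using its own captured text.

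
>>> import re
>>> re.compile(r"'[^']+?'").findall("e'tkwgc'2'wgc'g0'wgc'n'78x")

Matches: at [1:8] → "'tkwgc'"; at [9:14] → "'wgc'"; at [16:21] → "'wgc'".
No capturing groups, so `findall` returns the 3 full match strings.

["'tkwgc'", "'wgc'", "'wgc'"]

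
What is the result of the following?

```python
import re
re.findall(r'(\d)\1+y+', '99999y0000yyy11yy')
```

`\1` has to match the exact text group 1 already captured.
Walking the string: at [0:6] match '99999y', group 1 = '9'; at [6:13] match '0000yyy', group 1 = '0'; at [13:17] match '11yy', group 1 = '1'.
Because there's exactly one group, `findall` drops the full match and keeps group 1 from each hit.

['9', '0', '1']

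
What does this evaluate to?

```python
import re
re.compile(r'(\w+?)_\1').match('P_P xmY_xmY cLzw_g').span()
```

`re.match` only tries the pattern at the start of the string.
The match spans [0:3] → 'P_P'.

(0, 3)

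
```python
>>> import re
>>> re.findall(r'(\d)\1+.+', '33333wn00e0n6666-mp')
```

The backreference `\1` re-matches whatever the first group consumed, character for character.
Scanning left to right: at [0:19] match '33333wn00e0n6666-mp', group 1 = '3'.
One capturing group, so `findall` returns just the captured substring from the one match — 1 in all.

['3']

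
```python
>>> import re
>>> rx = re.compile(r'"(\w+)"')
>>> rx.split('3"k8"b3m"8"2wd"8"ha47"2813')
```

`re.split` interleaves the captured-group text with the surrounding fragments.

['3', 'k8', 'b3m', '8', '2wd', '8', 'ha47"2813']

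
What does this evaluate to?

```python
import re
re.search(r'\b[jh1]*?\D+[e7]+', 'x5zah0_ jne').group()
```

The match spans [7:11] → ' jne'.

' jne'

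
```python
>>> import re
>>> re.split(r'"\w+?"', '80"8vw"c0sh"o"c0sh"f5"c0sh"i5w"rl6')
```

The string is cut at each match, leaving 5 pieces.

['80', 'c0sh', 'c0sh', 'c0sh', 'rl6']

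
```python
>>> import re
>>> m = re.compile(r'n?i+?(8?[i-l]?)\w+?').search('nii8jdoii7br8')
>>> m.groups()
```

('i',)

This matches optionally a literal 'n', then one or more of a literal 'i' (lazy); then optionally a literal '8', then optionally a character in [i-l] (captured); then one or more of a word character (lazy).
`re.search` tries every starting position until one works.
The match spans [0:4] → 'nii8'.
Captured: group 1 = 'i'.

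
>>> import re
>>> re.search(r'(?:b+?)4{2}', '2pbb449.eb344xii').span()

(2, 6)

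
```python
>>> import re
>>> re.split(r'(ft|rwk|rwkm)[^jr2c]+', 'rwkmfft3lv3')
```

Alternation tries branches left to right and keeps the first one that lets the overall match succeed at that position.
`re.split` interleaves the captured-group text with the surrounding fragments.

['', 'rwk', '']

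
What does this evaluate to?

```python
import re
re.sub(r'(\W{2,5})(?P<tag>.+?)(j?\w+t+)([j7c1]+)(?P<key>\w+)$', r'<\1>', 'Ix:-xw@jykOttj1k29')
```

'Ix<:->'

The pattern matches 2 to 5 of a non-word character (captured); then one or more of any character (lazy) (captured as 'tag'); then optionally the literal 'j', then one or more of a word character, then one or more of a literal 't' (captured); then one or more of one of [j7c1] (captured); then one or more of a word character (captured as 'key'); then anchored at the end.
Matches: at [2:18] → ':-xw@jykOttj1k29'.
Each match is replaced using the text its own group 1 captured.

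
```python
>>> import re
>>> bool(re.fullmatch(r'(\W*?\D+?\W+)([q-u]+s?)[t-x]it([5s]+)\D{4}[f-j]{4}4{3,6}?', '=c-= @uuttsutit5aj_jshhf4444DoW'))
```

The pattern matches zero or more of a non-word character (lazy), then one or more of a non-digit (lazy), then one or more of a non-word character (captured); then one or more of a character in [q-u], then optionally the literal 's' (captured); then a character in [t-x], then the literal 'it'; then one or more of one of [5s] (captured); then exactly 4 of a non-digit, then exactly 4 of a character in [f-j], then 3 to 6 of the literal '4' (lazy).
For `fullmatch`, every character of the input must be accounted for by the pattern.
Here the pattern can't cover the whole string, so the call returns None, and `bool(None)` is False.

False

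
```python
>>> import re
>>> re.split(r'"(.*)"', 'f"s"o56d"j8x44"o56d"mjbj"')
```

['f', 's"o56d"j8x44"o56d"mjbj', '']

Matches to split on: at [1:25] → '"s"o56d"j8x44"o56d"mjbj"'.
Because the pattern has a capturing group, `split` also inserts each captured text between the pieces.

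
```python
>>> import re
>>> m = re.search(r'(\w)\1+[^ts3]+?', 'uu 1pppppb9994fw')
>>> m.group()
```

'uu '

`\1` is not a pattern — it's the concrete string captured by group 1, re-applied verbatim.
`re.search` tries every starting position until one works.
The match spans [0:3] → 'uu '.
Captured: group 1 = 'u'.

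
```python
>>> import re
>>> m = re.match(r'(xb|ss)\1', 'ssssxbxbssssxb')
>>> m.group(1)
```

`\1` has to match the exact text group 1 already captured.
`match` is anchored at position 0; if the pattern doesn't fit there, it returns None.
The match spans [0:4] → 'ssss'.
Captured: group 1 = 'ss'.

'ss'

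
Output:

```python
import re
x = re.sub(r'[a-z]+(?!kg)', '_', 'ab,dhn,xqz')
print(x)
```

_,_,_

Because the assertion is negative and zero-width, positions next to the forbidden text are skipped.
Matches: at [0:2] → 'ab'; at [3:6] → 'dhn'; at [7:10] → 'xqz'.
Each match is replaced by '_'.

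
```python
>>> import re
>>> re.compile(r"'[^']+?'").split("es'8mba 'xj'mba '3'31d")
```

Each match becomes a cut point; 3 segments remain.

['es', 'xj', "3'31d"]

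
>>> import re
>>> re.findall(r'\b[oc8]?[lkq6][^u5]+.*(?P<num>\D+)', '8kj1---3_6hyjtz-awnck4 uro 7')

[' ']

Pattern: a word boundary (`\b`, zero-width); then optionally one of [oc8], then one of [lkq6]; then one or more of any character except [u5]; then zero or more of any character; then one or more of a non-digit (captured as 'num').
Walking the string: at [0:27] match '8kj1---3_6hyjtz-awnck4 uro ', group 1 = ' '.
`findall` collects group 1 from the one match (1 total).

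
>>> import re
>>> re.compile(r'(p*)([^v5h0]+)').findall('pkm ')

[('p', 'km ')]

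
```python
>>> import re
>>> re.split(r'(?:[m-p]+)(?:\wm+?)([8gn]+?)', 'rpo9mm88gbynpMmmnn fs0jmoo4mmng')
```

['r', '8', '8gby', 'n', 'n fs0j', 'n', 'g']

The `?` after the quantifier makes it lazy — it takes as little as possible before letting the rest of the pattern try.
Because the pattern has a capturing group, `split` also inserts each captured text between the pieces.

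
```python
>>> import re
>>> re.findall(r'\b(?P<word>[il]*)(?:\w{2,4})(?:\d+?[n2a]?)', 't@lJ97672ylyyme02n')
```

Pattern: a word boundary (`\b`, zero-width); then zero or more of one of [il] (captured as 'word'); then 2 to 4 of a word character (non-capturing group); then one or more of a digit (lazy), then optionally one of [n2a] (non-capturing group).
Scanning left to right: at [2:9] match 'lJ97672', group 1 = 'l'.
With a single group, `findall` returns only what that group captured — 1 item.

['l']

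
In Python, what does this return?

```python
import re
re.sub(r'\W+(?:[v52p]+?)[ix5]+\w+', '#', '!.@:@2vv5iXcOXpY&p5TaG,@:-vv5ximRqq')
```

The pattern matches one or more of a non-word character; then one or more of one of [v52p] (lazy) (non-capturing group); then one or more of one of [ix5], then one or more of a word character.
`sub` substitutes '#' at each match site.

'###'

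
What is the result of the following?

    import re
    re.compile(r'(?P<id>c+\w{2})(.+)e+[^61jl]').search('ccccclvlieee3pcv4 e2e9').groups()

This matches one or more of the literal 'c', then exactly 2 of a word character (captured as 'id'); then one or more of any character (captured); then one or more of the literal 'e', then any character except [61jl].
`re.search` tries every starting position until one works.
The match spans [0:22] → 'ccccclvlieee3pcv4 e2e9'.
Captured: group 1 = 'ccccclv', group 2 = 'lieee3pcv4 e2'.

('ccccclv', 'lieee3pcv4 e2')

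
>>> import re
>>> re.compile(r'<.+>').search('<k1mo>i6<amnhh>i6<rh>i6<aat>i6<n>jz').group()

'<k1mo>i6<amnhh>i6<rh>i6<aat>i6<n>'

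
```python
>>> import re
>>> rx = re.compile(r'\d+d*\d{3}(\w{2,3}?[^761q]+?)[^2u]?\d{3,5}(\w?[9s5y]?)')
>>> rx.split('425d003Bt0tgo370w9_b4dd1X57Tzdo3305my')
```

['', 'Bt0tg', 'w9', '_b4dd1X57Tzdo3305my']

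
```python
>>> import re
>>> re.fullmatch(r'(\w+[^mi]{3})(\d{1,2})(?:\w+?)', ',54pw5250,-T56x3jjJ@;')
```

None

The pattern matches one or more of a word character, then exactly 3 of any character except [mi] (captured); then 1 to 2 of a digit (captured); then one or more of a word character (lazy) (non-capturing group).
For `fullmatch`, every character of the input must be accounted for by the pattern.
Here there's no way to consume every character, so the call returns None.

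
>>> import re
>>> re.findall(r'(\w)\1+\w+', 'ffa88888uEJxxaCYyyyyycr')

['f']

A backreference is literal: `\1` must see the identical characters the first group matched.
Walking the string: at [0:23] match 'ffa88888uEJxxaCYyyyyycr', group 1 = 'f'.
One capturing group, so `findall` returns just the captured substring from the one match — 1 in all.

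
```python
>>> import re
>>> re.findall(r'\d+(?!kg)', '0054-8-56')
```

['0054', '8', '56']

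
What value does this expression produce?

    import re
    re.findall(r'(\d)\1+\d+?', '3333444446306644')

['3', '4', '6']

`\1` has to match the exact text group 1 already captured.
Matches: at [0:5] match '33334', group 1 = '3'; at [5:10] match '44446', group 1 = '4'; at [12:15] match '664', group 1 = '6'.
One capturing group, so `findall` returns just the captured substring from each match — 3 in all.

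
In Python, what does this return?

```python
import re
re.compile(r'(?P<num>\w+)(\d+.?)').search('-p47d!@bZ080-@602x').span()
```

(1, 5)

Pattern: one or more of a word character (captured as 'num'); then one or more of a digit, then optionally any character (captured).
`search` walks the string left to right and returns the first match it finds.
The match spans [1:5] → 'p47d'.
Captured: group 1 = 'p4', group 2 = '7d'.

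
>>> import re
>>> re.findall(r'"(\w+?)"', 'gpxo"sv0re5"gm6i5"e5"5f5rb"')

['sv0re5', 'e5']

`findall` collects group 1 from each match (2 total).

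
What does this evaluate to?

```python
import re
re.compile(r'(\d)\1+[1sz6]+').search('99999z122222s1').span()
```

`\1` is not a pattern — it's the concrete string captured by group 1, re-applied verbatim.
`re.search` scans for the first position where the pattern succeeds.
The match spans [0:7] → '99999z1'.
Captured: group 1 = '9'.

(0, 7)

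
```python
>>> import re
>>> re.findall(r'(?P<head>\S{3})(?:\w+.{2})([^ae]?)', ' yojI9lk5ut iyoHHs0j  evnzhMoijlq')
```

`findall` packs the 2 group values into a tuple for every match.

[('yoj', 'y'), ('oHH', ''), ('evn', '')]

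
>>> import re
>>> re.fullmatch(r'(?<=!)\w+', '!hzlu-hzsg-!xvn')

The lookaround is zero-width — it requires the adjacent text to match without consuming it, so the asserted text isn't part of the match.
`re.fullmatch` is like wrapping the pattern in `^…$` (in single-line mode).
Here there's no way to consume every character, so the call returns None.

None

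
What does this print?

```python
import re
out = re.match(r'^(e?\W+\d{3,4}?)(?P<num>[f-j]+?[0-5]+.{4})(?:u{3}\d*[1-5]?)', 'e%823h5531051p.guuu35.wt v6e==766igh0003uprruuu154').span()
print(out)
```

(0, 21)

`match` is anchored at position 0; if the pattern doesn't fit there, it returns None.
The match spans [0:21] → 'e%823h5531051p.guuu35'.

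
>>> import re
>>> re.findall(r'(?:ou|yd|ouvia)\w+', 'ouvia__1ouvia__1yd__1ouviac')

['ouvia__1ouvia__1yd__1ouviac']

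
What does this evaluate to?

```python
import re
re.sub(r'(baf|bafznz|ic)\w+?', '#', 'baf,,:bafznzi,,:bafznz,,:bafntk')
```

'baf,,:#nzi,,:#nz,,:#tk'

`|` is ordered: at each position the engine commits to the first alternative that works.
Matches: at [6:10] → 'bafz'; at [16:20] → 'bafz'; at [25:29] → 'bafn'.
`sub` substitutes '#' at each match site.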